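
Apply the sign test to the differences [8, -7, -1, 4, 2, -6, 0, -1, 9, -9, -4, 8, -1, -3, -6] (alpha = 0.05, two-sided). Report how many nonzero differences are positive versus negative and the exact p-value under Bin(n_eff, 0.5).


Step 1: Discard zero differences. Original n = 15; n_eff = number of nonzero differences = 14.
Nonzero differences (with sign): +8, -7, -1, +4, +2, -6, -1, +9, -9, -4, +8, -1, -3, -6
Step 2: Count signs: positive = 5, negative = 9.
Step 3: Under H0: P(positive) = 0.5, so the number of positives S ~ Bin(14, 0.5).
Step 4: Two-sided exact p-value = sum of Bin(14,0.5) probabilities at or below the observed probability = 0.423950.
Step 5: alpha = 0.05. fail to reject H0.

n_eff = 14, pos = 5, neg = 9, p = 0.423950, fail to reject H0.


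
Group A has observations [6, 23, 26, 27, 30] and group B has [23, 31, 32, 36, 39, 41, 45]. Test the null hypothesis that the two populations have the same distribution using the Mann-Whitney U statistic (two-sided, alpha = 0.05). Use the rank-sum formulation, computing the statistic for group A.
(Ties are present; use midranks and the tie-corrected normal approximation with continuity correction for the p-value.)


Step 1: Combine and sort all 12 observations; assign midranks.
sorted (value, group): (6,X), (23,X), (23,Y), (26,X), (27,X), (30,X), (31,Y), (32,Y), (36,Y), (39,Y), (41,Y), (45,Y)
ranks: 6->1, 23->2.5, 23->2.5, 26->4, 27->5, 30->6, 31->7, 32->8, 36->9, 39->10, 41->11, 45->12
Step 2: Rank sum for X: R1 = 1 + 2.5 + 4 + 5 + 6 = 18.5.
Step 3: U_X = R1 - n1(n1+1)/2 = 18.5 - 5*6/2 = 18.5 - 15 = 3.5.
       U_Y = n1*n2 - U_X = 35 - 3.5 = 31.5.
Step 4: Ties are present, so use the tie-corrected normal approximation (with continuity correction) for the p-value.
Step 5: p-value = 0.028075; compare to alpha = 0.05. reject H0.

U_X = 3.5, p = 0.028075, reject H0 at alpha = 0.05.


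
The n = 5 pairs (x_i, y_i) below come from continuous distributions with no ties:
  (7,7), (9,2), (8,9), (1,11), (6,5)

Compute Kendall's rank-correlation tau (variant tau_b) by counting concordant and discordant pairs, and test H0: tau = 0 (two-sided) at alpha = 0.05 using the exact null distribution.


Step 1: Enumerate the 10 unordered pairs (i,j) with i<j and classify each by sign(x_j-x_i) * sign(y_j-y_i).
  (1,2):dx=+2,dy=-5->D; (1,3):dx=+1,dy=+2->C; (1,4):dx=-6,dy=+4->D; (1,5):dx=-1,dy=-2->C
  (2,3):dx=-1,dy=+7->D; (2,4):dx=-8,dy=+9->D; (2,5):dx=-3,dy=+3->D; (3,4):dx=-7,dy=+2->D
  (3,5):dx=-2,dy=-4->C; (4,5):dx=+5,dy=-6->D
Step 2: C = 3, D = 7, total pairs = 10.
Step 3: tau = (C - D)/(n(n-1)/2) = (3 - 7)/10 = -0.400000.
Step 4: Exact two-sided p-value (enumerate n! = 120 permutations of y under H0): p = 0.483333.
Step 5: alpha = 0.05. fail to reject H0.

tau_b = -0.4000 (C=3, D=7), p = 0.483333, fail to reject H0.


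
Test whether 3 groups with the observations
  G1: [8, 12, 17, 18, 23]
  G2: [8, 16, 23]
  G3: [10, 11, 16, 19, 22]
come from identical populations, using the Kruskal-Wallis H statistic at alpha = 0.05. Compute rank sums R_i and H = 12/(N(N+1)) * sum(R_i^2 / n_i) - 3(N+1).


Step 1: Combine all N = 13 observations and assign midranks.
sorted (value, group, rank): (8,G1,1.5), (8,G2,1.5), (10,G3,3), (11,G3,4), (12,G1,5), (16,G2,6.5), (16,G3,6.5), (17,G1,8), (18,G1,9), (19,G3,10), (22,G3,11), (23,G1,12.5), (23,G2,12.5)
Step 2: Sum ranks within each group.
R_1 = 36 (n_1 = 5)
R_2 = 20.5 (n_2 = 3)
R_3 = 34.5 (n_3 = 5)
Step 3: H = 12/(N(N+1)) * sum(R_i^2/n_i) - 3(N+1)
     = 12/(13*14) * (36^2/5 + 20.5^2/3 + 34.5^2/5) - 3*14
     = 0.065934 * 637.333 - 42
     = 0.021978.
Step 4: Ties present; correction factor C = 1 - 18/(13^3 - 13) = 0.991758. Corrected H = 0.021978 / 0.991758 = 0.022161.
Step 5: Under H0, H ~ chi^2(2); p-value = 0.988981.
Step 6: alpha = 0.05. fail to reject H0.

H = 0.0222, df = 2, p = 0.988981, fail to reject H0.


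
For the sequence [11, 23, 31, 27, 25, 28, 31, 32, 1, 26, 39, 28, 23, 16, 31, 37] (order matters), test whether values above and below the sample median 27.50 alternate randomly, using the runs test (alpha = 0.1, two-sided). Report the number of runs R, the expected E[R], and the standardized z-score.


Step 1: Compute median = 27.50; label A = above, B = below.
Labels in order: BBABBAAABBAABBAA  (n_A = 8, n_B = 8)
Step 2: Count runs R = 8.
Step 3: Under H0 (random ordering), E[R] = 2*n_A*n_B/(n_A+n_B) + 1 = 2*8*8/16 + 1 = 9.0000.
        Var[R] = 2*n_A*n_B*(2*n_A*n_B - n_A - n_B) / ((n_A+n_B)^2 * (n_A+n_B-1)) = 14336/3840 = 3.7333.
        SD[R] = 1.9322.
Step 4: Continuity-corrected z = (R + 0.5 - E[R]) / SD[R] = (8 + 0.5 - 9.0000) / 1.9322 = -0.2588.
Step 5: Two-sided p-value via normal approximation = 2*(1 - Phi(|z|)) = 0.795809.
Step 6: alpha = 0.1. fail to reject H0.

R = 8, z = -0.2588, p = 0.795809, fail to reject H0.


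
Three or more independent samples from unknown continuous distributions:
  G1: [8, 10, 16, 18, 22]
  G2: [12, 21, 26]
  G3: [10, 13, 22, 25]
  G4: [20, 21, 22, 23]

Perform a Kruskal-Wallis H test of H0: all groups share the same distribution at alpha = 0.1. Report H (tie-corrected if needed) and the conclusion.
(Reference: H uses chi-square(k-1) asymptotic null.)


Step 1: Combine all N = 16 observations and assign midranks.
sorted (value, group, rank): (8,G1,1), (10,G1,2.5), (10,G3,2.5), (12,G2,4), (13,G3,5), (16,G1,6), (18,G1,7), (20,G4,8), (21,G2,9.5), (21,G4,9.5), (22,G1,12), (22,G3,12), (22,G4,12), (23,G4,14), (25,G3,15), (26,G2,16)
Step 2: Sum ranks within each group.
R_1 = 28.5 (n_1 = 5)
R_2 = 29.5 (n_2 = 3)
R_3 = 34.5 (n_3 = 4)
R_4 = 43.5 (n_4 = 4)
Step 3: H = 12/(N(N+1)) * sum(R_i^2/n_i) - 3(N+1)
     = 12/(16*17) * (28.5^2/5 + 29.5^2/3 + 34.5^2/4 + 43.5^2/4) - 3*17
     = 0.044118 * 1223.16 - 51
     = 2.962868.
Step 4: Ties present; correction factor C = 1 - 36/(16^3 - 16) = 0.991176. Corrected H = 2.962868 / 0.991176 = 2.989243.
Step 5: Under H0, H ~ chi^2(3); p-value = 0.393287.
Step 6: alpha = 0.1. fail to reject H0.

H = 2.9892, df = 3, p = 0.393287, fail to reject H0.


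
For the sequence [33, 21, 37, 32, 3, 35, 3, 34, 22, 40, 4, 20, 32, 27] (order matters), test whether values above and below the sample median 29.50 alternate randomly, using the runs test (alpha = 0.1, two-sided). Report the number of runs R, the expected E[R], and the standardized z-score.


Step 1: Compute median = 29.50; label A = above, B = below.
Labels in order: ABAABABABABBAB  (n_A = 7, n_B = 7)
Step 2: Count runs R = 12.
Step 3: Under H0 (random ordering), E[R] = 2*n_A*n_B/(n_A+n_B) + 1 = 2*7*7/14 + 1 = 8.0000.
        Var[R] = 2*n_A*n_B*(2*n_A*n_B - n_A - n_B) / ((n_A+n_B)^2 * (n_A+n_B-1)) = 8232/2548 = 3.2308.
        SD[R] = 1.7974.
Step 4: Continuity-corrected z = (R - 0.5 - E[R]) / SD[R] = (12 - 0.5 - 8.0000) / 1.7974 = 1.9472.
Step 5: Two-sided p-value via normal approximation = 2*(1 - Phi(|z|)) = 0.051508.
Step 6: alpha = 0.1. reject H0.

R = 12, z = 1.9472, p = 0.051508, reject H0.


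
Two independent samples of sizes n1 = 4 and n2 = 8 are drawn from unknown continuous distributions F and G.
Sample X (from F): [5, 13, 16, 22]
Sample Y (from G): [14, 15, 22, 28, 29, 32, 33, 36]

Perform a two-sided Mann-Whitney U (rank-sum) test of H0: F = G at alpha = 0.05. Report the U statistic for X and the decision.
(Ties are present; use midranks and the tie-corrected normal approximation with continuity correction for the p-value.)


Step 1: Combine and sort all 12 observations; assign midranks.
sorted (value, group): (5,X), (13,X), (14,Y), (15,Y), (16,X), (22,X), (22,Y), (28,Y), (29,Y), (32,Y), (33,Y), (36,Y)
ranks: 5->1, 13->2, 14->3, 15->4, 16->5, 22->6.5, 22->6.5, 28->8, 29->9, 32->10, 33->11, 36->12
Step 2: Rank sum for X: R1 = 1 + 2 + 5 + 6.5 = 14.5.
Step 3: U_X = R1 - n1(n1+1)/2 = 14.5 - 4*5/2 = 14.5 - 10 = 4.5.
       U_Y = n1*n2 - U_X = 32 - 4.5 = 27.5.
Step 4: Ties are present, so use the tie-corrected normal approximation (with continuity correction) for the p-value.
Step 5: p-value = 0.061271; compare to alpha = 0.05. fail to reject H0.

U_X = 4.5, p = 0.061271, fail to reject H0 at alpha = 0.05.


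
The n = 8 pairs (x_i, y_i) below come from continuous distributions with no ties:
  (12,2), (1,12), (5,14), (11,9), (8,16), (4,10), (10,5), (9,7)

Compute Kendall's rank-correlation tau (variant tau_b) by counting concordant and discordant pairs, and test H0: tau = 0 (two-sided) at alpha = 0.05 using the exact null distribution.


Step 1: Enumerate the 28 unordered pairs (i,j) with i<j and classify each by sign(x_j-x_i) * sign(y_j-y_i).
  (1,2):dx=-11,dy=+10->D; (1,3):dx=-7,dy=+12->D; (1,4):dx=-1,dy=+7->D; (1,5):dx=-4,dy=+14->D
  (1,6):dx=-8,dy=+8->D; (1,7):dx=-2,dy=+3->D; (1,8):dx=-3,dy=+5->D; (2,3):dx=+4,dy=+2->C
  (2,4):dx=+10,dy=-3->D; (2,5):dx=+7,dy=+4->C; (2,6):dx=+3,dy=-2->D; (2,7):dx=+9,dy=-7->D
  (2,8):dx=+8,dy=-5->D; (3,4):dx=+6,dy=-5->D; (3,5):dx=+3,dy=+2->C; (3,6):dx=-1,dy=-4->C
  (3,7):dx=+5,dy=-9->D; (3,8):dx=+4,dy=-7->D; (4,5):dx=-3,dy=+7->D; (4,6):dx=-7,dy=+1->D
  (4,7):dx=-1,dy=-4->C; (4,8):dx=-2,dy=-2->C; (5,6):dx=-4,dy=-6->C; (5,7):dx=+2,dy=-11->D
  (5,8):dx=+1,dy=-9->D; (6,7):dx=+6,dy=-5->D; (6,8):dx=+5,dy=-3->D; (7,8):dx=-1,dy=+2->D
Step 2: C = 7, D = 21, total pairs = 28.
Step 3: tau = (C - D)/(n(n-1)/2) = (7 - 21)/28 = -0.500000.
Step 4: Exact two-sided p-value (enumerate n! = 40320 permutations of y under H0): p = 0.108681.
Step 5: alpha = 0.05. fail to reject H0.

tau_b = -0.5000 (C=7, D=21), p = 0.108681, fail to reject H0.


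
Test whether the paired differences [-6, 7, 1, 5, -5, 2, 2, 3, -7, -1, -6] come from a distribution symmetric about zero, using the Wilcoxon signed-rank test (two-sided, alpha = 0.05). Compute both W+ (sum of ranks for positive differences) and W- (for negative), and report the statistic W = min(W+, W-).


Step 1: Drop any zero differences (none here) and take |d_i|.
|d| = [6, 7, 1, 5, 5, 2, 2, 3, 7, 1, 6]
Step 2: Midrank |d_i| (ties get averaged ranks).
ranks: |6|->8.5, |7|->10.5, |1|->1.5, |5|->6.5, |5|->6.5, |2|->3.5, |2|->3.5, |3|->5, |7|->10.5, |1|->1.5, |6|->8.5
Step 3: Attach original signs; sum ranks with positive sign and with negative sign.
W+ = 10.5 + 1.5 + 6.5 + 3.5 + 3.5 + 5 = 30.5
W- = 8.5 + 6.5 + 10.5 + 1.5 + 8.5 = 35.5
(Check: W+ + W- = 66 should equal n(n+1)/2 = 66.)
Step 4: Test statistic W = min(W+, W-) = 30.5.
Step 5: Ties in |d|, so use the tie-corrected normal approximation.
        E[W] = n(n+1)/4 = 11*12/4 = 33.
        Tie groups: |d|=1 (t=2), |d|=2 (t=2), |d|=5 (t=2), |d|=6 (t=2), |d|=7 (t=2); sum(t^3 - t) = 30.
        Var[W] = n(n+1)(2n+1)/24 - sum(t^3-t)/48 = 3036/24 - 30/48 = 125.875.
        z = (W - E[W]) / sqrt(Var[W]) = (30.5 - 33) / 11.2194 = -0.2228.
        Two-sided p = 2*Phi(z) = 0.823669.
Step 6: alpha = 0.05. fail to reject H0.

W+ = 30.5, W- = 35.5, W = min = 30.5, p = 0.823669, fail to reject H0.


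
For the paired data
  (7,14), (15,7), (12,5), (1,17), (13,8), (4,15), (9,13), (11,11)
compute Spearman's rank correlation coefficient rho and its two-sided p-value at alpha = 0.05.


Step 1: Rank x and y separately (midranks; no ties here).
rank(x): 7->3, 15->8, 12->6, 1->1, 13->7, 4->2, 9->4, 11->5
rank(y): 14->6, 7->2, 5->1, 17->8, 8->3, 15->7, 13->5, 11->4
Step 2: d_i = R_x(i) - R_y(i); compute d_i^2.
  (3-6)^2=9, (8-2)^2=36, (6-1)^2=25, (1-8)^2=49, (7-3)^2=16, (2-7)^2=25, (4-5)^2=1, (5-4)^2=1
sum(d^2) = 162.
Step 3: rho = 1 - 6*162 / (8*(8^2 - 1)) = 1 - 972/504 = -0.928571.
Step 4: Under H0, t = rho * sqrt((n-2)/(1-rho^2)) = -6.1283 ~ t(6).
Step 5: Two-sided p-value from the t-distribution with 6 df = 0.000863.
Step 6: alpha = 0.05. reject H0.

rho = -0.9286, p = 0.000863, reject H0 at alpha = 0.05.


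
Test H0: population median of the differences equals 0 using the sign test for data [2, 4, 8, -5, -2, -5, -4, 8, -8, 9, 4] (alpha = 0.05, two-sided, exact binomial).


Step 1: Discard zero differences. Original n = 11; n_eff = number of nonzero differences = 11.
Nonzero differences (with sign): +2, +4, +8, -5, -2, -5, -4, +8, -8, +9, +4
Step 2: Count signs: positive = 6, negative = 5.
Step 3: Under H0: P(positive) = 0.5, so the number of positives S ~ Bin(11, 0.5).
Step 4: Two-sided exact p-value = sum of Bin(11,0.5) probabilities at or below the observed probability = 1.000000.
Step 5: alpha = 0.05. fail to reject H0.

n_eff = 11, pos = 6, neg = 5, p = 1.000000, fail to reject H0.


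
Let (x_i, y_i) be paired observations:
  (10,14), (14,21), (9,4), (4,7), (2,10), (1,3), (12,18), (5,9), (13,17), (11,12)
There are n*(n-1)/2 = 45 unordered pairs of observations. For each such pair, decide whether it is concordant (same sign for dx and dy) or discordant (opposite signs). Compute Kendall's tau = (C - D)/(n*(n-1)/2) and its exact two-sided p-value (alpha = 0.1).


Step 1: Enumerate the 45 unordered pairs (i,j) with i<j and classify each by sign(x_j-x_i) * sign(y_j-y_i).
  (1,2):dx=+4,dy=+7->C; (1,3):dx=-1,dy=-10->C; (1,4):dx=-6,dy=-7->C; (1,5):dx=-8,dy=-4->C
  (1,6):dx=-9,dy=-11->C; (1,7):dx=+2,dy=+4->C; (1,8):dx=-5,dy=-5->C; (1,9):dx=+3,dy=+3->C
  (1,10):dx=+1,dy=-2->D; (2,3):dx=-5,dy=-17->C; (2,4):dx=-10,dy=-14->C; (2,5):dx=-12,dy=-11->C
  (2,6):dx=-13,dy=-18->C; (2,7):dx=-2,dy=-3->C; (2,8):dx=-9,dy=-12->C; (2,9):dx=-1,dy=-4->C
  (2,10):dx=-3,dy=-9->C; (3,4):dx=-5,dy=+3->D; (3,5):dx=-7,dy=+6->D; (3,6):dx=-8,dy=-1->C
  (3,7):dx=+3,dy=+14->C; (3,8):dx=-4,dy=+5->D; (3,9):dx=+4,dy=+13->C; (3,10):dx=+2,dy=+8->C
  (4,5):dx=-2,dy=+3->D; (4,6):dx=-3,dy=-4->C; (4,7):dx=+8,dy=+11->C; (4,8):dx=+1,dy=+2->C
  (4,9):dx=+9,dy=+10->C; (4,10):dx=+7,dy=+5->C; (5,6):dx=-1,dy=-7->C; (5,7):dx=+10,dy=+8->C
  (5,8):dx=+3,dy=-1->D; (5,9):dx=+11,dy=+7->C; (5,10):dx=+9,dy=+2->C; (6,7):dx=+11,dy=+15->C
  (6,8):dx=+4,dy=+6->C; (6,9):dx=+12,dy=+14->C; (6,10):dx=+10,dy=+9->C; (7,8):dx=-7,dy=-9->C
  (7,9):dx=+1,dy=-1->D; (7,10):dx=-1,dy=-6->C; (8,9):dx=+8,dy=+8->C; (8,10):dx=+6,dy=+3->C
  (9,10):dx=-2,dy=-5->C
Step 2: C = 38, D = 7, total pairs = 45.
Step 3: tau = (C - D)/(n(n-1)/2) = (38 - 7)/45 = 0.688889.
Step 4: Exact two-sided p-value (enumerate n! = 3628800 permutations of y under H0): p = 0.004687.
Step 5: alpha = 0.1. reject H0.

tau_b = 0.6889 (C=38, D=7), p = 0.004687, reject H0.


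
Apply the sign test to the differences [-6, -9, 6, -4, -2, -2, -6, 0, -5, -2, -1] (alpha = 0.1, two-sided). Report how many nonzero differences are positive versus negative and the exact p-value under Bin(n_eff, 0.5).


Step 1: Discard zero differences. Original n = 11; n_eff = number of nonzero differences = 10.
Nonzero differences (with sign): -6, -9, +6, -4, -2, -2, -6, -5, -2, -1
Step 2: Count signs: positive = 1, negative = 9.
Step 3: Under H0: P(positive) = 0.5, so the number of positives S ~ Bin(10, 0.5).
Step 4: Two-sided exact p-value = sum of Bin(10,0.5) probabilities at or below the observed probability = 0.021484.
Step 5: alpha = 0.1. reject H0.

n_eff = 10, pos = 1, neg = 9, p = 0.021484, reject H0.


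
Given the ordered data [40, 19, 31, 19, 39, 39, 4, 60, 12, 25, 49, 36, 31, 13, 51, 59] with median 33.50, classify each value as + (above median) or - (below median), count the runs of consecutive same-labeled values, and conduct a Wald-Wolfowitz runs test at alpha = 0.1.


Step 1: Compute median = 33.50; label A = above, B = below.
Labels in order: ABBBAABABBAABBAA  (n_A = 8, n_B = 8)
Step 2: Count runs R = 9.
Step 3: Under H0 (random ordering), E[R] = 2*n_A*n_B/(n_A+n_B) + 1 = 2*8*8/16 + 1 = 9.0000.
        Var[R] = 2*n_A*n_B*(2*n_A*n_B - n_A - n_B) / ((n_A+n_B)^2 * (n_A+n_B-1)) = 14336/3840 = 3.7333.
        SD[R] = 1.9322.
Step 4: R = E[R], so z = 0 with no continuity correction.
Step 5: Two-sided p-value via normal approximation = 2*(1 - Phi(|z|)) = 1.000000.
Step 6: alpha = 0.1. fail to reject H0.

R = 9, z = 0.0000, p = 1.000000, fail to reject H0.


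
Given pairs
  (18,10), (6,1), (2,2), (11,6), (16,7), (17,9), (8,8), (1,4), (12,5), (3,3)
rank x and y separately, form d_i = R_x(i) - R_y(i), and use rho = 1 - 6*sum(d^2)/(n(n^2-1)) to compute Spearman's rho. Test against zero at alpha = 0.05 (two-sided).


Step 1: Rank x and y separately (midranks; no ties here).
rank(x): 18->10, 6->4, 2->2, 11->6, 16->8, 17->9, 8->5, 1->1, 12->7, 3->3
rank(y): 10->10, 1->1, 2->2, 6->6, 7->7, 9->9, 8->8, 4->4, 5->5, 3->3
Step 2: d_i = R_x(i) - R_y(i); compute d_i^2.
  (10-10)^2=0, (4-1)^2=9, (2-2)^2=0, (6-6)^2=0, (8-7)^2=1, (9-9)^2=0, (5-8)^2=9, (1-4)^2=9, (7-5)^2=4, (3-3)^2=0
sum(d^2) = 32.
Step 3: rho = 1 - 6*32 / (10*(10^2 - 1)) = 1 - 192/990 = 0.806061.
Step 4: Under H0, t = rho * sqrt((n-2)/(1-rho^2)) = 3.8522 ~ t(8).
Step 5: Two-sided p-value from the t-distribution with 8 df = 0.004862.
Step 6: alpha = 0.05. reject H0.

rho = 0.8061, p = 0.004862, reject H0 at alpha = 0.05.


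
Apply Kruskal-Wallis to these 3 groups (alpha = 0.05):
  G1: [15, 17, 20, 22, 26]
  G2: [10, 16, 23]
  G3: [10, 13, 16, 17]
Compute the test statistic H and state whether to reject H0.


Step 1: Combine all N = 12 observations and assign midranks.
sorted (value, group, rank): (10,G2,1.5), (10,G3,1.5), (13,G3,3), (15,G1,4), (16,G2,5.5), (16,G3,5.5), (17,G1,7.5), (17,G3,7.5), (20,G1,9), (22,G1,10), (23,G2,11), (26,G1,12)
Step 2: Sum ranks within each group.
R_1 = 42.5 (n_1 = 5)
R_2 = 18 (n_2 = 3)
R_3 = 17.5 (n_3 = 4)
Step 3: H = 12/(N(N+1)) * sum(R_i^2/n_i) - 3(N+1)
     = 12/(12*13) * (42.5^2/5 + 18^2/3 + 17.5^2/4) - 3*13
     = 0.076923 * 545.812 - 39
     = 2.985577.
Step 4: Ties present; correction factor C = 1 - 18/(12^3 - 12) = 0.989510. Corrected H = 2.985577 / 0.989510 = 3.017226.
Step 5: Under H0, H ~ chi^2(2); p-value = 0.221217.
Step 6: alpha = 0.05. fail to reject H0.

H = 3.0172, df = 2, p = 0.221217, fail to reject H0.


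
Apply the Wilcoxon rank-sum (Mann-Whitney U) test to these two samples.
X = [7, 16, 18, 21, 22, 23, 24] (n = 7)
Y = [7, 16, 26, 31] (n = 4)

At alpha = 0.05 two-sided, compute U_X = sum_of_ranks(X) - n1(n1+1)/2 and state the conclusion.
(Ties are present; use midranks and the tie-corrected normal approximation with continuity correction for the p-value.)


Step 1: Combine and sort all 11 observations; assign midranks.
sorted (value, group): (7,X), (7,Y), (16,X), (16,Y), (18,X), (21,X), (22,X), (23,X), (24,X), (26,Y), (31,Y)
ranks: 7->1.5, 7->1.5, 16->3.5, 16->3.5, 18->5, 21->6, 22->7, 23->8, 24->9, 26->10, 31->11
Step 2: Rank sum for X: R1 = 1.5 + 3.5 + 5 + 6 + 7 + 8 + 9 = 40.
Step 3: U_X = R1 - n1(n1+1)/2 = 40 - 7*8/2 = 40 - 28 = 12.
       U_Y = n1*n2 - U_X = 28 - 12 = 16.
Step 4: Ties are present, so use the tie-corrected normal approximation (with continuity correction) for the p-value.
Step 5: p-value = 0.775820; compare to alpha = 0.05. fail to reject H0.

U_X = 12, p = 0.775820, fail to reject H0 at alpha = 0.05.


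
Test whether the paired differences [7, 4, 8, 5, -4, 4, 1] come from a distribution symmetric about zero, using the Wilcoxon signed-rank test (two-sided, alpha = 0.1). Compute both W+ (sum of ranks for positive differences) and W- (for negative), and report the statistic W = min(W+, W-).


Step 1: Drop any zero differences (none here) and take |d_i|.
|d| = [7, 4, 8, 5, 4, 4, 1]
Step 2: Midrank |d_i| (ties get averaged ranks).
ranks: |7|->6, |4|->3, |8|->7, |5|->5, |4|->3, |4|->3, |1|->1
Step 3: Attach original signs; sum ranks with positive sign and with negative sign.
W+ = 6 + 3 + 7 + 5 + 3 + 1 = 25
W- = 3 = 3
(Check: W+ + W- = 28 should equal n(n+1)/2 = 28.)
Step 4: Test statistic W = min(W+, W-) = 3.
Step 5: Ties in |d|, so use the tie-corrected normal approximation.
        E[W] = n(n+1)/4 = 7*8/4 = 14.
        Tie groups: |d|=4 (t=3); sum(t^3 - t) = 24.
        Var[W] = n(n+1)(2n+1)/24 - sum(t^3-t)/48 = 840/24 - 24/48 = 34.5.
        z = (W - E[W]) / sqrt(Var[W]) = (3 - 14) / 5.8737 = -1.8728.
        Two-sided p = 2*Phi(z) = 0.061101.
Step 6: alpha = 0.1. reject H0.

W+ = 25, W- = 3, W = min = 3, p = 0.061101, reject H0.


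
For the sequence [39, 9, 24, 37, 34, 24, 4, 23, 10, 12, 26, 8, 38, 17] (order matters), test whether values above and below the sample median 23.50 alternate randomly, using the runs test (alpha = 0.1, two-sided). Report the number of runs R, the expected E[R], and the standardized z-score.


Step 1: Compute median = 23.50; label A = above, B = below.
Labels in order: ABAAAABBBBABAB  (n_A = 7, n_B = 7)
Step 2: Count runs R = 8.
Step 3: Under H0 (random ordering), E[R] = 2*n_A*n_B/(n_A+n_B) + 1 = 2*7*7/14 + 1 = 8.0000.
        Var[R] = 2*n_A*n_B*(2*n_A*n_B - n_A - n_B) / ((n_A+n_B)^2 * (n_A+n_B-1)) = 8232/2548 = 3.2308.
        SD[R] = 1.7974.
Step 4: R = E[R], so z = 0 with no continuity correction.
Step 5: Two-sided p-value via normal approximation = 2*(1 - Phi(|z|)) = 1.000000.
Step 6: alpha = 0.1. fail to reject H0.

R = 8, z = 0.0000, p = 1.000000, fail to reject H0.


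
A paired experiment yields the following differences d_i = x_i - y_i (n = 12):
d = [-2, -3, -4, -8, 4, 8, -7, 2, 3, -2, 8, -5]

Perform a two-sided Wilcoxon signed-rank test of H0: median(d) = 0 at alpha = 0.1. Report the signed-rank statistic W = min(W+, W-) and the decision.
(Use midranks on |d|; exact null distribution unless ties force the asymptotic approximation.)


Step 1: Drop any zero differences (none here) and take |d_i|.
|d| = [2, 3, 4, 8, 4, 8, 7, 2, 3, 2, 8, 5]
Step 2: Midrank |d_i| (ties get averaged ranks).
ranks: |2|->2, |3|->4.5, |4|->6.5, |8|->11, |4|->6.5, |8|->11, |7|->9, |2|->2, |3|->4.5, |2|->2, |8|->11, |5|->8
Step 3: Attach original signs; sum ranks with positive sign and with negative sign.
W+ = 6.5 + 11 + 2 + 4.5 + 11 = 35
W- = 2 + 4.5 + 6.5 + 11 + 9 + 2 + 8 = 43
(Check: W+ + W- = 78 should equal n(n+1)/2 = 78.)
Step 4: Test statistic W = min(W+, W-) = 35.
Step 5: Ties in |d|, so use the tie-corrected normal approximation.
        E[W] = n(n+1)/4 = 12*13/4 = 39.
        Tie groups: |d|=2 (t=3), |d|=3 (t=2), |d|=4 (t=2), |d|=8 (t=3); sum(t^3 - t) = 60.
        Var[W] = n(n+1)(2n+1)/24 - sum(t^3-t)/48 = 3900/24 - 60/48 = 161.25.
        z = (W - E[W]) / sqrt(Var[W]) = (35 - 39) / 12.6984 = -0.3150.
        Two-sided p = 2*Phi(z) = 0.752762.
Step 6: alpha = 0.1. fail to reject H0.

W+ = 35, W- = 43, W = min = 35, p = 0.752762, fail to reject H0.


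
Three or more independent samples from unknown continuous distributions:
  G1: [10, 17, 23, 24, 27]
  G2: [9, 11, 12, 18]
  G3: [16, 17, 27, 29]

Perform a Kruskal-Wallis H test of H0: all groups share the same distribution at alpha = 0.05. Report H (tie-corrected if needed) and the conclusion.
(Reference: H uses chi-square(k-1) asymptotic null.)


Step 1: Combine all N = 13 observations and assign midranks.
sorted (value, group, rank): (9,G2,1), (10,G1,2), (11,G2,3), (12,G2,4), (16,G3,5), (17,G1,6.5), (17,G3,6.5), (18,G2,8), (23,G1,9), (24,G1,10), (27,G1,11.5), (27,G3,11.5), (29,G3,13)
Step 2: Sum ranks within each group.
R_1 = 39 (n_1 = 5)
R_2 = 16 (n_2 = 4)
R_3 = 36 (n_3 = 4)
Step 3: H = 12/(N(N+1)) * sum(R_i^2/n_i) - 3(N+1)
     = 12/(13*14) * (39^2/5 + 16^2/4 + 36^2/4) - 3*14
     = 0.065934 * 692.2 - 42
     = 3.639560.
Step 4: Ties present; correction factor C = 1 - 12/(13^3 - 13) = 0.994505. Corrected H = 3.639560 / 0.994505 = 3.659669.
Step 5: Under H0, H ~ chi^2(2); p-value = 0.160440.
Step 6: alpha = 0.05. fail to reject H0.

H = 3.6597, df = 2, p = 0.160440, fail to reject H0.


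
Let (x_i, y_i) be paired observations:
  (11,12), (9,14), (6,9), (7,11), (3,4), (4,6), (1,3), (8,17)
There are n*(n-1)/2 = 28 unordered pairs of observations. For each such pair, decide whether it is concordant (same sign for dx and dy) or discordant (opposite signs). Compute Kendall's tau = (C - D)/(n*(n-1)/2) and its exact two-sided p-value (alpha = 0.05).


Step 1: Enumerate the 28 unordered pairs (i,j) with i<j and classify each by sign(x_j-x_i) * sign(y_j-y_i).
  (1,2):dx=-2,dy=+2->D; (1,3):dx=-5,dy=-3->C; (1,4):dx=-4,dy=-1->C; (1,5):dx=-8,dy=-8->C
  (1,6):dx=-7,dy=-6->C; (1,7):dx=-10,dy=-9->C; (1,8):dx=-3,dy=+5->D; (2,3):dx=-3,dy=-5->C
  (2,4):dx=-2,dy=-3->C; (2,5):dx=-6,dy=-10->C; (2,6):dx=-5,dy=-8->C; (2,7):dx=-8,dy=-11->C
  (2,8):dx=-1,dy=+3->D; (3,4):dx=+1,dy=+2->C; (3,5):dx=-3,dy=-5->C; (3,6):dx=-2,dy=-3->C
  (3,7):dx=-5,dy=-6->C; (3,8):dx=+2,dy=+8->C; (4,5):dx=-4,dy=-7->C; (4,6):dx=-3,dy=-5->C
  (4,7):dx=-6,dy=-8->C; (4,8):dx=+1,dy=+6->C; (5,6):dx=+1,dy=+2->C; (5,7):dx=-2,dy=-1->C
  (5,8):dx=+5,dy=+13->C; (6,7):dx=-3,dy=-3->C; (6,8):dx=+4,dy=+11->C; (7,8):dx=+7,dy=+14->C
Step 2: C = 25, D = 3, total pairs = 28.
Step 3: tau = (C - D)/(n(n-1)/2) = (25 - 3)/28 = 0.785714.
Step 4: Exact two-sided p-value (enumerate n! = 40320 permutations of y under H0): p = 0.005506.
Step 5: alpha = 0.05. reject H0.

tau_b = 0.7857 (C=25, D=3), p = 0.005506, reject H0.


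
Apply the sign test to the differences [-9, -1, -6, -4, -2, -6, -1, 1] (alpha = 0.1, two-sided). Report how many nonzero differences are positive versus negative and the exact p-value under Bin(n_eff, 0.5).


Step 1: Discard zero differences. Original n = 8; n_eff = number of nonzero differences = 8.
Nonzero differences (with sign): -9, -1, -6, -4, -2, -6, -1, +1
Step 2: Count signs: positive = 1, negative = 7.
Step 3: Under H0: P(positive) = 0.5, so the number of positives S ~ Bin(8, 0.5).
Step 4: Two-sided exact p-value = sum of Bin(8,0.5) probabilities at or below the observed probability = 0.070312.
Step 5: alpha = 0.1. reject H0.

n_eff = 8, pos = 1, neg = 7, p = 0.070312, reject H0.


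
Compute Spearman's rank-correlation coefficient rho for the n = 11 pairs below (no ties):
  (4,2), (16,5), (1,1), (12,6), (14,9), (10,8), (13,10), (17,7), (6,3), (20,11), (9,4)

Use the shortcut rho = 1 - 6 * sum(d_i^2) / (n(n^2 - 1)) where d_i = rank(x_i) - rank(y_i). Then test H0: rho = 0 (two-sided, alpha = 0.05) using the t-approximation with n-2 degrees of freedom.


Step 1: Rank x and y separately (midranks; no ties here).
rank(x): 4->2, 16->9, 1->1, 12->6, 14->8, 10->5, 13->7, 17->10, 6->3, 20->11, 9->4
rank(y): 2->2, 5->5, 1->1, 6->6, 9->9, 8->8, 10->10, 7->7, 3->3, 11->11, 4->4
Step 2: d_i = R_x(i) - R_y(i); compute d_i^2.
  (2-2)^2=0, (9-5)^2=16, (1-1)^2=0, (6-6)^2=0, (8-9)^2=1, (5-8)^2=9, (7-10)^2=9, (10-7)^2=9, (3-3)^2=0, (11-11)^2=0, (4-4)^2=0
sum(d^2) = 44.
Step 3: rho = 1 - 6*44 / (11*(11^2 - 1)) = 1 - 264/1320 = 0.800000.
Step 4: Under H0, t = rho * sqrt((n-2)/(1-rho^2)) = 4.0000 ~ t(9).
Step 5: Two-sided p-value from the t-distribution with 9 df = 0.003110.
Step 6: alpha = 0.05. reject H0.

rho = 0.8000, p = 0.003110, reject H0 at alpha = 0.05.


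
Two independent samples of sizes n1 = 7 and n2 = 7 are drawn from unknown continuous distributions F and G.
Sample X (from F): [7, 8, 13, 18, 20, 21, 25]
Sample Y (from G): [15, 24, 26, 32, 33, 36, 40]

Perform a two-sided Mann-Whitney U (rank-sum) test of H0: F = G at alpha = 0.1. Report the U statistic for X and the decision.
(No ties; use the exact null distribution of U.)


Step 1: Combine and sort all 14 observations; assign midranks.
sorted (value, group): (7,X), (8,X), (13,X), (15,Y), (18,X), (20,X), (21,X), (24,Y), (25,X), (26,Y), (32,Y), (33,Y), (36,Y), (40,Y)
ranks: 7->1, 8->2, 13->3, 15->4, 18->5, 20->6, 21->7, 24->8, 25->9, 26->10, 32->11, 33->12, 36->13, 40->14
Step 2: Rank sum for X: R1 = 1 + 2 + 3 + 5 + 6 + 7 + 9 = 33.
Step 3: U_X = R1 - n1(n1+1)/2 = 33 - 7*8/2 = 33 - 28 = 5.
       U_Y = n1*n2 - U_X = 49 - 5 = 44.
Step 4: No ties, so the exact null distribution of U (based on enumerating the C(14,7) = 3432 equally likely rank assignments) gives the two-sided p-value.
Step 5: p-value = 0.011072; compare to alpha = 0.1. reject H0.

U_X = 5, p = 0.011072, reject H0 at alpha = 0.1.


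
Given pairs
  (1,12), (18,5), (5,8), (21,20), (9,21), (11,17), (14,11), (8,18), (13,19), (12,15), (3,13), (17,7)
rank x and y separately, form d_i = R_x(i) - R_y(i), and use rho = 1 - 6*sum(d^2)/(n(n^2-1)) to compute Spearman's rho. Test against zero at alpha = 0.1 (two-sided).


Step 1: Rank x and y separately (midranks; no ties here).
rank(x): 1->1, 18->11, 5->3, 21->12, 9->5, 11->6, 14->9, 8->4, 13->8, 12->7, 3->2, 17->10
rank(y): 12->5, 5->1, 8->3, 20->11, 21->12, 17->8, 11->4, 18->9, 19->10, 15->7, 13->6, 7->2
Step 2: d_i = R_x(i) - R_y(i); compute d_i^2.
  (1-5)^2=16, (11-1)^2=100, (3-3)^2=0, (12-11)^2=1, (5-12)^2=49, (6-8)^2=4, (9-4)^2=25, (4-9)^2=25, (8-10)^2=4, (7-7)^2=0, (2-6)^2=16, (10-2)^2=64
sum(d^2) = 304.
Step 3: rho = 1 - 6*304 / (12*(12^2 - 1)) = 1 - 1824/1716 = -0.062937.
Step 4: Under H0, t = rho * sqrt((n-2)/(1-rho^2)) = -0.1994 ~ t(10).
Step 5: Two-sided p-value from the t-distribution with 10 df = 0.845931.
Step 6: alpha = 0.1. fail to reject H0.

rho = -0.0629, p = 0.845931, fail to reject H0 at alpha = 0.1.


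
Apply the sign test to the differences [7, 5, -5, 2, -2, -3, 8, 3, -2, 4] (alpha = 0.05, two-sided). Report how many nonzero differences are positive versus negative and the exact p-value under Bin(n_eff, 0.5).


Step 1: Discard zero differences. Original n = 10; n_eff = number of nonzero differences = 10.
Nonzero differences (with sign): +7, +5, -5, +2, -2, -3, +8, +3, -2, +4
Step 2: Count signs: positive = 6, negative = 4.
Step 3: Under H0: P(positive) = 0.5, so the number of positives S ~ Bin(10, 0.5).
Step 4: Two-sided exact p-value = sum of Bin(10,0.5) probabilities at or below the observed probability = 0.753906.
Step 5: alpha = 0.05. fail to reject H0.

n_eff = 10, pos = 6, neg = 4, p = 0.753906, fail to reject H0.


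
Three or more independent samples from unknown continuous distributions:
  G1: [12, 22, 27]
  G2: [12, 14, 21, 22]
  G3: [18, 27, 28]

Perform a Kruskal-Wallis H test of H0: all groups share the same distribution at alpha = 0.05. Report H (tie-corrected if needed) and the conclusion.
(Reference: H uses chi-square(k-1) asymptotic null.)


Step 1: Combine all N = 10 observations and assign midranks.
sorted (value, group, rank): (12,G1,1.5), (12,G2,1.5), (14,G2,3), (18,G3,4), (21,G2,5), (22,G1,6.5), (22,G2,6.5), (27,G1,8.5), (27,G3,8.5), (28,G3,10)
Step 2: Sum ranks within each group.
R_1 = 16.5 (n_1 = 3)
R_2 = 16 (n_2 = 4)
R_3 = 22.5 (n_3 = 3)
Step 3: H = 12/(N(N+1)) * sum(R_i^2/n_i) - 3(N+1)
     = 12/(10*11) * (16.5^2/3 + 16^2/4 + 22.5^2/3) - 3*11
     = 0.109091 * 323.5 - 33
     = 2.290909.
Step 4: Ties present; correction factor C = 1 - 18/(10^3 - 10) = 0.981818. Corrected H = 2.290909 / 0.981818 = 2.333333.
Step 5: Under H0, H ~ chi^2(2); p-value = 0.311403.
Step 6: alpha = 0.05. fail to reject H0.

H = 2.3333, df = 2, p = 0.311403, fail to reject H0.


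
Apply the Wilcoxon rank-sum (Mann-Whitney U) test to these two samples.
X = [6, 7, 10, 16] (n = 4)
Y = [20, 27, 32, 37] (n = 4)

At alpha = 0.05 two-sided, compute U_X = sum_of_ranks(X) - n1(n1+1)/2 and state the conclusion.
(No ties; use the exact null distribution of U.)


Step 1: Combine and sort all 8 observations; assign midranks.
sorted (value, group): (6,X), (7,X), (10,X), (16,X), (20,Y), (27,Y), (32,Y), (37,Y)
ranks: 6->1, 7->2, 10->3, 16->4, 20->5, 27->6, 32->7, 37->8
Step 2: Rank sum for X: R1 = 1 + 2 + 3 + 4 = 10.
Step 3: U_X = R1 - n1(n1+1)/2 = 10 - 4*5/2 = 10 - 10 = 0.
       U_Y = n1*n2 - U_X = 16 - 0 = 16.
Step 4: No ties, so the exact null distribution of U (based on enumerating the C(8,4) = 70 equally likely rank assignments) gives the two-sided p-value.
Step 5: p-value = 0.028571; compare to alpha = 0.05. reject H0.

U_X = 0, p = 0.028571, reject H0 at alpha = 0.05.


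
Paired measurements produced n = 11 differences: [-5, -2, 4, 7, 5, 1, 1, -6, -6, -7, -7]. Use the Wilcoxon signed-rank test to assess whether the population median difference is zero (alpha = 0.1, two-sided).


Step 1: Drop any zero differences (none here) and take |d_i|.
|d| = [5, 2, 4, 7, 5, 1, 1, 6, 6, 7, 7]
Step 2: Midrank |d_i| (ties get averaged ranks).
ranks: |5|->5.5, |2|->3, |4|->4, |7|->10, |5|->5.5, |1|->1.5, |1|->1.5, |6|->7.5, |6|->7.5, |7|->10, |7|->10
Step 3: Attach original signs; sum ranks with positive sign and with negative sign.
W+ = 4 + 10 + 5.5 + 1.5 + 1.5 = 22.5
W- = 5.5 + 3 + 7.5 + 7.5 + 10 + 10 = 43.5
(Check: W+ + W- = 66 should equal n(n+1)/2 = 66.)
Step 4: Test statistic W = min(W+, W-) = 22.5.
Step 5: Ties in |d|, so use the tie-corrected normal approximation.
        E[W] = n(n+1)/4 = 11*12/4 = 33.
        Tie groups: |d|=1 (t=2), |d|=5 (t=2), |d|=6 (t=2), |d|=7 (t=3); sum(t^3 - t) = 42.
        Var[W] = n(n+1)(2n+1)/24 - sum(t^3-t)/48 = 3036/24 - 42/48 = 125.625.
        z = (W - E[W]) / sqrt(Var[W]) = (22.5 - 33) / 11.2083 = -0.9368.
        Two-sided p = 2*Phi(z) = 0.348857.
Step 6: alpha = 0.1. fail to reject H0.

W+ = 22.5, W- = 43.5, W = min = 22.5, p = 0.348857, fail to reject H0.


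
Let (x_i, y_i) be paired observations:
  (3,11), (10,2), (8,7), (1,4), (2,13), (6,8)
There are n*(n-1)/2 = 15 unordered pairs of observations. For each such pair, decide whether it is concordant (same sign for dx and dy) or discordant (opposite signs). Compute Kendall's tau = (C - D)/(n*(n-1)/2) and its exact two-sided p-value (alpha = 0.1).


Step 1: Enumerate the 15 unordered pairs (i,j) with i<j and classify each by sign(x_j-x_i) * sign(y_j-y_i).
  (1,2):dx=+7,dy=-9->D; (1,3):dx=+5,dy=-4->D; (1,4):dx=-2,dy=-7->C; (1,5):dx=-1,dy=+2->D
  (1,6):dx=+3,dy=-3->D; (2,3):dx=-2,dy=+5->D; (2,4):dx=-9,dy=+2->D; (2,5):dx=-8,dy=+11->D
  (2,6):dx=-4,dy=+6->D; (3,4):dx=-7,dy=-3->C; (3,5):dx=-6,dy=+6->D; (3,6):dx=-2,dy=+1->D
  (4,5):dx=+1,dy=+9->C; (4,6):dx=+5,dy=+4->C; (5,6):dx=+4,dy=-5->D
Step 2: C = 4, D = 11, total pairs = 15.
Step 3: tau = (C - D)/(n(n-1)/2) = (4 - 11)/15 = -0.466667.
Step 4: Exact two-sided p-value (enumerate n! = 720 permutations of y under H0): p = 0.272222.
Step 5: alpha = 0.1. fail to reject H0.

tau_b = -0.4667 (C=4, D=11), p = 0.272222, fail to reject H0.


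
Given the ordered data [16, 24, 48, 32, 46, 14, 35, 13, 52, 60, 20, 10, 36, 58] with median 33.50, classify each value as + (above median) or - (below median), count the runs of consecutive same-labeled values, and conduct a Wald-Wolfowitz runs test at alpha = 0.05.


Step 1: Compute median = 33.50; label A = above, B = below.
Labels in order: BBABABABAABBAA  (n_A = 7, n_B = 7)
Step 2: Count runs R = 10.
Step 3: Under H0 (random ordering), E[R] = 2*n_A*n_B/(n_A+n_B) + 1 = 2*7*7/14 + 1 = 8.0000.
        Var[R] = 2*n_A*n_B*(2*n_A*n_B - n_A - n_B) / ((n_A+n_B)^2 * (n_A+n_B-1)) = 8232/2548 = 3.2308.
        SD[R] = 1.7974.
Step 4: Continuity-corrected z = (R - 0.5 - E[R]) / SD[R] = (10 - 0.5 - 8.0000) / 1.7974 = 0.8345.
Step 5: Two-sided p-value via normal approximation = 2*(1 - Phi(|z|)) = 0.403986.
Step 6: alpha = 0.05. fail to reject H0.

R = 10, z = 0.8345, p = 0.403986, fail to reject H0.


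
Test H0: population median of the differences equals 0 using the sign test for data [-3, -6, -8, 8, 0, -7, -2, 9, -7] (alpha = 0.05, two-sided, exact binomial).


Step 1: Discard zero differences. Original n = 9; n_eff = number of nonzero differences = 8.
Nonzero differences (with sign): -3, -6, -8, +8, -7, -2, +9, -7
Step 2: Count signs: positive = 2, negative = 6.
Step 3: Under H0: P(positive) = 0.5, so the number of positives S ~ Bin(8, 0.5).
Step 4: Two-sided exact p-value = sum of Bin(8,0.5) probabilities at or below the observed probability = 0.289062.
Step 5: alpha = 0.05. fail to reject H0.

n_eff = 8, pos = 2, neg = 6, p = 0.289062, fail to reject H0.


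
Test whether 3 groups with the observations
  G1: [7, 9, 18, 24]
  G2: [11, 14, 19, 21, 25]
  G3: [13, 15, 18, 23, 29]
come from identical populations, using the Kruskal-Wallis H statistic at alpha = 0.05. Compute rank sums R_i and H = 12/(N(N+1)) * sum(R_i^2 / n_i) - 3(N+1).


Step 1: Combine all N = 14 observations and assign midranks.
sorted (value, group, rank): (7,G1,1), (9,G1,2), (11,G2,3), (13,G3,4), (14,G2,5), (15,G3,6), (18,G1,7.5), (18,G3,7.5), (19,G2,9), (21,G2,10), (23,G3,11), (24,G1,12), (25,G2,13), (29,G3,14)
Step 2: Sum ranks within each group.
R_1 = 22.5 (n_1 = 4)
R_2 = 40 (n_2 = 5)
R_3 = 42.5 (n_3 = 5)
Step 3: H = 12/(N(N+1)) * sum(R_i^2/n_i) - 3(N+1)
     = 12/(14*15) * (22.5^2/4 + 40^2/5 + 42.5^2/5) - 3*15
     = 0.057143 * 807.812 - 45
     = 1.160714.
Step 4: Ties present; correction factor C = 1 - 6/(14^3 - 14) = 0.997802. Corrected H = 1.160714 / 0.997802 = 1.163271.
Step 5: Under H0, H ~ chi^2(2); p-value = 0.558983.
Step 6: alpha = 0.05. fail to reject H0.

H = 1.1633, df = 2, p = 0.558983, fail to reject H0.


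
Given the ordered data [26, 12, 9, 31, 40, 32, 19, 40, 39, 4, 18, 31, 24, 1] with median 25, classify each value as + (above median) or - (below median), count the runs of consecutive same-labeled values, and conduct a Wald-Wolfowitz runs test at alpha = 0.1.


Step 1: Compute median = 25; label A = above, B = below.
Labels in order: ABBAAABAABBABB  (n_A = 7, n_B = 7)
Step 2: Count runs R = 8.
Step 3: Under H0 (random ordering), E[R] = 2*n_A*n_B/(n_A+n_B) + 1 = 2*7*7/14 + 1 = 8.0000.
        Var[R] = 2*n_A*n_B*(2*n_A*n_B - n_A - n_B) / ((n_A+n_B)^2 * (n_A+n_B-1)) = 8232/2548 = 3.2308.
        SD[R] = 1.7974.
Step 4: R = E[R], so z = 0 with no continuity correction.
Step 5: Two-sided p-value via normal approximation = 2*(1 - Phi(|z|)) = 1.000000.
Step 6: alpha = 0.1. fail to reject H0.

R = 8, z = 0.0000, p = 1.000000, fail to reject H0.


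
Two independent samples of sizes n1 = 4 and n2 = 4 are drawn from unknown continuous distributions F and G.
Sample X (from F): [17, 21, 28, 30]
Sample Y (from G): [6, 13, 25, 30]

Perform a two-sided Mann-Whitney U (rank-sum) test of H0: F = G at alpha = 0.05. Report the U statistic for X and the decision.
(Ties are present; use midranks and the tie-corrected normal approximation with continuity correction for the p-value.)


Step 1: Combine and sort all 8 observations; assign midranks.
sorted (value, group): (6,Y), (13,Y), (17,X), (21,X), (25,Y), (28,X), (30,X), (30,Y)
ranks: 6->1, 13->2, 17->3, 21->4, 25->5, 28->6, 30->7.5, 30->7.5
Step 2: Rank sum for X: R1 = 3 + 4 + 6 + 7.5 = 20.5.
Step 3: U_X = R1 - n1(n1+1)/2 = 20.5 - 4*5/2 = 20.5 - 10 = 10.5.
       U_Y = n1*n2 - U_X = 16 - 10.5 = 5.5.
Step 4: Ties are present, so use the tie-corrected normal approximation (with continuity correction) for the p-value.
Step 5: p-value = 0.561363; compare to alpha = 0.05. fail to reject H0.

U_X = 10.5, p = 0.561363, fail to reject H0 at alpha = 0.05.


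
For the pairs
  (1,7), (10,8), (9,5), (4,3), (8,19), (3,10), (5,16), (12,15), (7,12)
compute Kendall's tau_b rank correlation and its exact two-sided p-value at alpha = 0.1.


Step 1: Enumerate the 36 unordered pairs (i,j) with i<j and classify each by sign(x_j-x_i) * sign(y_j-y_i).
  (1,2):dx=+9,dy=+1->C; (1,3):dx=+8,dy=-2->D; (1,4):dx=+3,dy=-4->D; (1,5):dx=+7,dy=+12->C
  (1,6):dx=+2,dy=+3->C; (1,7):dx=+4,dy=+9->C; (1,8):dx=+11,dy=+8->C; (1,9):dx=+6,dy=+5->C
  (2,3):dx=-1,dy=-3->C; (2,4):dx=-6,dy=-5->C; (2,5):dx=-2,dy=+11->D; (2,6):dx=-7,dy=+2->D
  (2,7):dx=-5,dy=+8->D; (2,8):dx=+2,dy=+7->C; (2,9):dx=-3,dy=+4->D; (3,4):dx=-5,dy=-2->C
  (3,5):dx=-1,dy=+14->D; (3,6):dx=-6,dy=+5->D; (3,7):dx=-4,dy=+11->D; (3,8):dx=+3,dy=+10->C
  (3,9):dx=-2,dy=+7->D; (4,5):dx=+4,dy=+16->C; (4,6):dx=-1,dy=+7->D; (4,7):dx=+1,dy=+13->C
  (4,8):dx=+8,dy=+12->C; (4,9):dx=+3,dy=+9->C; (5,6):dx=-5,dy=-9->C; (5,7):dx=-3,dy=-3->C
  (5,8):dx=+4,dy=-4->D; (5,9):dx=-1,dy=-7->C; (6,7):dx=+2,dy=+6->C; (6,8):dx=+9,dy=+5->C
  (6,9):dx=+4,dy=+2->C; (7,8):dx=+7,dy=-1->D; (7,9):dx=+2,dy=-4->D; (8,9):dx=-5,dy=-3->C
Step 2: C = 22, D = 14, total pairs = 36.
Step 3: tau = (C - D)/(n(n-1)/2) = (22 - 14)/36 = 0.222222.
Step 4: Exact two-sided p-value (enumerate n! = 362880 permutations of y under H0): p = 0.476709.
Step 5: alpha = 0.1. fail to reject H0.

tau_b = 0.2222 (C=22, D=14), p = 0.476709, fail to reject H0.


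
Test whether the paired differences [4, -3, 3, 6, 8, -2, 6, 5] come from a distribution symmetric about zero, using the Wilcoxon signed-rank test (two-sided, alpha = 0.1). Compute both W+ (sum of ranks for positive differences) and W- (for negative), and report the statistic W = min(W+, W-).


Step 1: Drop any zero differences (none here) and take |d_i|.
|d| = [4, 3, 3, 6, 8, 2, 6, 5]
Step 2: Midrank |d_i| (ties get averaged ranks).
ranks: |4|->4, |3|->2.5, |3|->2.5, |6|->6.5, |8|->8, |2|->1, |6|->6.5, |5|->5
Step 3: Attach original signs; sum ranks with positive sign and with negative sign.
W+ = 4 + 2.5 + 6.5 + 8 + 6.5 + 5 = 32.5
W- = 2.5 + 1 = 3.5
(Check: W+ + W- = 36 should equal n(n+1)/2 = 36.)
Step 4: Test statistic W = min(W+, W-) = 3.5.
Step 5: Ties in |d|, so use the tie-corrected normal approximation.
        E[W] = n(n+1)/4 = 8*9/4 = 18.
        Tie groups: |d|=3 (t=2), |d|=6 (t=2); sum(t^3 - t) = 12.
        Var[W] = n(n+1)(2n+1)/24 - sum(t^3-t)/48 = 1224/24 - 12/48 = 50.75.
        z = (W - E[W]) / sqrt(Var[W]) = (3.5 - 18) / 7.1239 = -2.0354.
        Two-sided p = 2*Phi(z) = 0.041811.
Step 6: alpha = 0.1. reject H0.

W+ = 32.5, W- = 3.5, W = min = 3.5, p = 0.041811, reject H0.
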